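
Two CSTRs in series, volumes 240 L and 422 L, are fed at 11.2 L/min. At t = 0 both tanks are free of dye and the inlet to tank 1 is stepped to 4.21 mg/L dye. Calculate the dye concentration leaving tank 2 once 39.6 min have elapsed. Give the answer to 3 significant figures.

1.67 mg/L

Each tank obeys Vᵢ dCᵢ/dt = Q(Cᵢ₋₁ − Cᵢ), so τᵢ = Vᵢ/Q.
τ₁ = 240/11.2 = 21.429 min; τ₂ = 422/11.2 = 37.679 min.
Solving the cascade with C₁(0)=C₂(0)=0 gives C₂(t) = C_in[1 − (τ₁ e^(−t/τ₁) − τ₂ e^(−t/τ₂))/(τ₁ − τ₂)].
At t = 39.6: e^(−t/τ₁) = 0.15755, e^(−t/τ₂) = 0.34959.
C₂ = 4.21·[1 − (21.429·0.15755 − 37.679·0.34959)/(-16.250)] = 4.21·0.39717 = 1.6721 mg/L.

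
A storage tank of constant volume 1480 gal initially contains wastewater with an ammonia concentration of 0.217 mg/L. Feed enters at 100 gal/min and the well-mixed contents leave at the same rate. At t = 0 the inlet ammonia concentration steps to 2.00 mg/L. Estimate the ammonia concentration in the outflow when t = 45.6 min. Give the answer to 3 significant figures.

Accumulation = in − out for the solute gives V dC/dt = Q(C_in − C).
So dC/dt = (C_in − C)/τ with τ = V/Q = 1480/100 = 14.800 min.
C approaches C_in exponentially: C(t) = C_in + (C₀ − C_in) e^(−t/τ).
C(45.6) = 2.00 + (0.217 − 2.00)·e^(−45.6/14.800) = 2.00 + (-1.7830)·0.045910 = 1.9181 mg/L.

1.92 mg/L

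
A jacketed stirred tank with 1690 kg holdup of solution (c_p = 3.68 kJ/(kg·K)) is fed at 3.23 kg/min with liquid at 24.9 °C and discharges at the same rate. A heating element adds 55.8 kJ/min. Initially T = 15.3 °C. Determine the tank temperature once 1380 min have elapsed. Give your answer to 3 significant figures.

M c_p dT/dt = ṁ c_p (T_in − T) + Q̇.
τ = M/ṁ = 523.22 min; T_ss = T_in + Q̇/(ṁ c_p) = 24.9 + 55.8/(3.23·3.68) = 29.594 °C.
This is linear first-order; T(t) = T_ss + (T₀ − T_ss) e^(−t/τ).
T(1380) = 29.594 + (-14.294)·e^(−1380/523.22) = 29.594 + (-14.294)·0.071539 = 28.572 °C.

28.6 °C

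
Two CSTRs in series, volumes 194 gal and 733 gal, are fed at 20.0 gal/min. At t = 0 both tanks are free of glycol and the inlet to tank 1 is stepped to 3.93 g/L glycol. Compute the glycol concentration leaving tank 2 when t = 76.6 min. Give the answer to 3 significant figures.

3.27 g/L

Species balance on tank i: dCᵢ/dt = (Cᵢ₋₁ − Cᵢ)/τᵢ with τᵢ = Vᵢ/Q.
τ₁ = 194/20.0 = 9.7000 min; τ₂ = 733/20.0 = 36.650 min.
Solving the cascade with C₁(0)=C₂(0)=0 gives C₂(t) = C_in[1 − (τ₁ e^(−t/τ₁) − τ₂ e^(−t/τ₂))/(τ₁ − τ₂)].
At t = 76.6: e^(−t/τ₁) = 0.00037189, e^(−t/τ₂) = 0.12368.
C₂ = 3.93·[1 − (9.7000·0.00037189 − 36.650·0.12368)/(-26.950)] = 3.93·0.83194 = 3.2695 g/L.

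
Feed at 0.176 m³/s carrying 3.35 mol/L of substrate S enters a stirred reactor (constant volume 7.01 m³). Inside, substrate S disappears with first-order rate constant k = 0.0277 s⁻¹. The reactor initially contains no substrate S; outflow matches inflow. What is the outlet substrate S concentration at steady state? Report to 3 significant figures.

1.59 mol/L

V dC/dt = Q(C_in − C) − k V C.
At steady state: 0 = Q C_in − (Q + kV) C_ss, so C_ss = Q C_in/(Q + kV).
C_ss = 0.176·3.35/(0.176 + 0.0277·7.01) = 0.58960/0.37018 = 1.5928 mol/L.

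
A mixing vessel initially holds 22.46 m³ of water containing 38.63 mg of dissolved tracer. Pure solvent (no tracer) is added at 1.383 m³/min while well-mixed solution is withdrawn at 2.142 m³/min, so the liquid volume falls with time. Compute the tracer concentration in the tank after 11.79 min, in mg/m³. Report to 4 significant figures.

0.6813 mg/m³

Total volume: dV/dt = Q_in − Q_out = -0.759000 m³/min, so V(t) = 22.46 − 0.759000 t and V(11.79) = 13.5114 m³.
No tracer enters, so dm/dt = −Q_out · (m/V).
Separate: dm/m = −Q_out dt/V(t) ⇒ ln(m/m₀) = −(Q_out/(Q_in−Q_out)) ln(V/V₀).
m = m₀ (V₀/V)^(Q_out/(Q_in−Q_out)) = 38.63 × (22.46/13.5114)^(-2.82213) = 9.20560 mg.
C = m/V = 9.20560/13.5114 = 0.681322 mg/m³.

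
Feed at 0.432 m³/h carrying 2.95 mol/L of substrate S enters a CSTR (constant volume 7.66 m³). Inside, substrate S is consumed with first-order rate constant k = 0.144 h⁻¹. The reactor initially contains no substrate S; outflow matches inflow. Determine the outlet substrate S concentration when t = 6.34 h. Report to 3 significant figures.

0.597 mol/L

V dC/dt = Q(C_in − C) − k V C.
This is linear with rate a = Q/V + k = 0.20040 h⁻¹.
C_ss = Q C_in/(Q + kV) = 0.83021 mol/L; C(t) = C_ss + (C₀ − C_ss) e^(−a t).
C(6.34) = 0.83021 + (-0.83021)·e^(−0.20040·6.34) = 0.83021 + (-0.83021)·0.28069 = 0.59718 mol/L.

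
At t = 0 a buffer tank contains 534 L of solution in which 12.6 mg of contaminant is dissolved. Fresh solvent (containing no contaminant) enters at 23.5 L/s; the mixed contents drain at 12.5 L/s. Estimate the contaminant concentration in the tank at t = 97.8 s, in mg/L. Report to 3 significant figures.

0.00223 mg/L

Total volume: dV/dt = Q_in − Q_out = 11.000 L/s, so V(t) = 534 + 11.000 t and V(97.8) = 1609.8 L.
Solute balance: dm/dt = 0 − Q_out C = −Q_out m/V(t).
Separate: dm/m = −Q_out dt/V(t) ⇒ ln(m/m₀) = −(Q_out/(Q_in−Q_out)) ln(V/V₀).
m = m₀ (V₀/V)^(Q_out/(Q_in−Q_out)) = 12.6 × (534/1609.8)^(1.1364) = 3.5958 mg.
C = m/V = 3.5958/1609.8 = 0.0022337 mg/L.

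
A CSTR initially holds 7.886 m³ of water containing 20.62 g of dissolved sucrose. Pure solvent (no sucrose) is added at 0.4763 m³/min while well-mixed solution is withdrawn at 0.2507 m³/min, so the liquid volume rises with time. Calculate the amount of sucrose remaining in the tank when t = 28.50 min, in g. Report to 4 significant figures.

10.63 g

Total volume: dV/dt = Q_in − Q_out = 0.225600 m³/min, so V(t) = 7.886 + 0.225600 t and V(28.50) = 14.3156 m³.
Species balance (pure solvent in): dm/dt = −Q_out · m/V(t).
dm/m = −Q_out dt/(V₀ + 0.225600 t); integrating gives ln(m/m₀) = −(Q_out/(Q_in−Q_out)) ln(V/V₀).
m = m₀ (V₀/V)^(Q_out/(Q_in−Q_out)) = 20.62 × (7.886/14.3156)^(1.11126) = 10.6298 g.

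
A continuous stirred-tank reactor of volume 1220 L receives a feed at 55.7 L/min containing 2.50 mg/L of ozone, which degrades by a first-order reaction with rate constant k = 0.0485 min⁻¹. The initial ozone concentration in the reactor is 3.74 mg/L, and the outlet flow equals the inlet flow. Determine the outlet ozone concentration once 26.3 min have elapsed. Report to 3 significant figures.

1.42 mg/L

V dC/dt = Q(C_in − C) − k V C.
dC/dt = (Q/V) C_in − (Q/V + k) C; effective rate a = Q/V + k = 0.045656 + 0.0485 = 0.094156 min⁻¹.
C_ss = Q C_in/(Q + kV) = 1.2122 mg/L; C(t) = C_ss + (C₀ − C_ss) e^(−a t).
C(26.3) = 1.2122 + (2.5278)·e^(−0.094156·26.3) = 1.2122 + (2.5278)·0.084054 = 1.4247 mg/L.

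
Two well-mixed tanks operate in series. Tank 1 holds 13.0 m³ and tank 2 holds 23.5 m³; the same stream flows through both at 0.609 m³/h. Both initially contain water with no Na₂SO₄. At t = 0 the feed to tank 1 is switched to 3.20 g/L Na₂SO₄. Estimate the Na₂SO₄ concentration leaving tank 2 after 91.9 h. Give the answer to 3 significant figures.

Time constants: τᵢ = Vᵢ/Q for each well-mixed tank.
τ₁ = 13.0/0.609 = 21.346 h; τ₂ = 23.5/0.609 = 38.588 h.
Solving the cascade with C₁(0)=C₂(0)=0 gives C₂(t) = C_in[1 − (τ₁ e^(−t/τ₁) − τ₂ e^(−t/τ₂))/(τ₁ − τ₂)].
At t = 91.9: e^(−t/τ₁) = 0.013499, e^(−t/τ₂) = 0.092405.
C₂ = 3.20·[1 − (21.346·0.013499 − 38.588·0.092405)/(-17.241)] = 3.20·0.80990 = 2.5917 g/L.

2.59 g/L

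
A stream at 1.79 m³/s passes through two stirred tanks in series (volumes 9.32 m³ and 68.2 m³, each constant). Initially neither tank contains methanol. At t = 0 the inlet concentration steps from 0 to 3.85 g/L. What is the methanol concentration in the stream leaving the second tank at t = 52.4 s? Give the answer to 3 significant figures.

Species balance on tank i: dCᵢ/dt = (Cᵢ₋₁ − Cᵢ)/τᵢ with τᵢ = Vᵢ/Q.
τ₁ = 9.32/1.79 = 5.2067 s; τ₂ = 68.2/1.79 = 38.101 s.
Solving the cascade with C₁(0)=C₂(0)=0 gives C₂(t) = C_in[1 − (τ₁ e^(−t/τ₁) − τ₂ e^(−t/τ₂))/(τ₁ − τ₂)].
At t = 52.4: e^(−t/τ₁) = 4.2588e-05, e^(−t/τ₂) = 0.25276.
C₂ = 3.85·[1 − (5.2067·4.2588e-05 − 38.101·0.25276)/(-32.894)] = 3.85·0.70724 = 2.7229 g/L.

2.72 g/L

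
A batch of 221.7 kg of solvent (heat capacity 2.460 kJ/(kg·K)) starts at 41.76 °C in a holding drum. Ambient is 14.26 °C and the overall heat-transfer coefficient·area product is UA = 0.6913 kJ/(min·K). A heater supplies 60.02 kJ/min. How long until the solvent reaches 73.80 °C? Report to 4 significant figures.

612.8 min

M c_p dT/dt = −UA(T − T_amb) + Q̇.
τ = M c_p/UA = 788.922 min; T_ss = T_amb + Q̇/UA = 14.26 + 60.02/0.6913 = 101.082 °C.
T(t) = T_ss + (T₀ − T_ss)e^(−t/τ); set T = 73.80:
t = −τ ln[(T − T_ss)/(T₀ − T_ss)] = −788.922 · ln(0.459896) = 612.799 min.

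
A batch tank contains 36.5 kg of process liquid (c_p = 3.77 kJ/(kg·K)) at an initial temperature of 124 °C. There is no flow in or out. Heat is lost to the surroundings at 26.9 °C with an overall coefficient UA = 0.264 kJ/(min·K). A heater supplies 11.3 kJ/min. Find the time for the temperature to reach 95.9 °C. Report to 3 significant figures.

Unsteady energy balance on the tank contents: M c_p dT/dt = −UA(T − T_amb) + Q̇.
τ = M c_p/UA = 521.23 min; T_ss = T_amb + Q̇/UA = 26.9 + 11.3/0.264 = 69.703 °C.
T(t) = T_ss + (T₀ − T_ss)e^(−t/τ); set T = 95.9:
t = −τ ln[(T − T_ss)/(T₀ − T_ss)] = −521.23 · ln(0.48248) = 379.89 min.

380 min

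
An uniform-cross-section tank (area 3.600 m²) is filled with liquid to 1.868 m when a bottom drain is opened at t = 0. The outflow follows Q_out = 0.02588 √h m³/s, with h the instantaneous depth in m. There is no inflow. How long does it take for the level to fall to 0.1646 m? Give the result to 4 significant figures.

267.4 s

With no inflow, A dh/dt = −0.02588 √h.
This is separable: 2 d(√h)/dt = −0.02588/A, so √h = √h₀ − (0.02588/(2A)) t.
t = 2A(√h₀ − √h)/0.02588 = 2·3.600·(√1.868 − √0.1646)/0.02588
  = 7.20000 × (1.36675 − 0.405709) / 0.02588 = 267.368 s.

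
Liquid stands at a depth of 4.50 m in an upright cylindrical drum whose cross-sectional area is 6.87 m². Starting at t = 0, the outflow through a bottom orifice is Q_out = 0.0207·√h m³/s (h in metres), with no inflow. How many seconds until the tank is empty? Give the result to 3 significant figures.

A dh/dt = −Q_out = −0.0207 √h.
∫ h^(−1/2) dh = −(0.0207/A) ∫ dt, giving 2√h = 2√h₀ − (0.0207/A) t.
Tank is empty when √h = 0: t_empty = 2A√h₀/0.0207.
t_empty = 2·6.87·√4.50/0.0207 = 13.740·2.1213/0.0207 = 1408.1 s.

1410 s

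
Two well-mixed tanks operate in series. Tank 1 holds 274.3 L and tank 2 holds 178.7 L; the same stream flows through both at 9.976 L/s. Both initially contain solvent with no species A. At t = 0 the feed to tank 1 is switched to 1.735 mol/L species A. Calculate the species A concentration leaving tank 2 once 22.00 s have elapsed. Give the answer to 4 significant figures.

0.4481 mol/L

Time constants: τᵢ = Vᵢ/Q for each well-mixed tank.
τ₁ = 274.3/9.976 = 27.4960 s; τ₂ = 178.7/9.976 = 17.9130 s.
Tank 1: C₁ = C_in(1 − e^(−t/τ₁)). Tank 2 (τ₁ ≠ τ₂): C₂ = C_in[1 − (τ₁ e^(−t/τ₁) − τ₂ e^(−t/τ₂))/(τ₁ − τ₂)].
At t = 22.00: e^(−t/τ₁) = 0.449277, e^(−t/τ₂) = 0.292831.
C₂ = 1.735·[1 − (27.4960·0.449277 − 17.9130·0.292831)/(9.58300)] = 1.735·0.258288 = 0.448131 mol/L.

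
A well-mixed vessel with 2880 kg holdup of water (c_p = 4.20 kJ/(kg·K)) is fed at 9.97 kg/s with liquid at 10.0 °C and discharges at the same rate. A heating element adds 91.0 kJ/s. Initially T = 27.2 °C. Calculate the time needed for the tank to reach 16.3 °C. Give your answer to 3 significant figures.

Energy balance: M c_p dT/dt = ṁ c_p (T_in − T) + 91.0.
τ = M/ṁ = 288.87 s; T_ss = T_in + Q̇/(ṁ c_p) = 12.173 °C.
T(t) = T_ss + (T₀ − T_ss) e^(−t/τ). Set T = 16.3:
e^(−t/τ) = (16.3 − 12.173)/(27.2 − 12.173) = 0.27463
t = −288.87 · ln(0.27463) = 373.31 s.

373 s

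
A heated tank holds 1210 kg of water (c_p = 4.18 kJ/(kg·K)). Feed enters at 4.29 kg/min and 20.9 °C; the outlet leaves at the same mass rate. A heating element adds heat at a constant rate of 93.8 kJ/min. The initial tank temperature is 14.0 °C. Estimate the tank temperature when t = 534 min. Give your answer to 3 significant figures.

24.3 °C

M c_p dT/dt = ṁ c_p (T_in − T) + Q̇.
Rearrange: dT/dt = (T_ss − T)/τ with τ = M/ṁ = 282.05 min and T_ss = T_in + Q̇/(ṁ c_p) = 26.131 °C.
This is linear first-order; T(t) = T_ss + (T₀ − T_ss) e^(−t/τ).
T(534) = 26.131 + (-12.131)·e^(−534/282.05) = 26.131 + (-12.131)·0.15058 = 24.304 °C.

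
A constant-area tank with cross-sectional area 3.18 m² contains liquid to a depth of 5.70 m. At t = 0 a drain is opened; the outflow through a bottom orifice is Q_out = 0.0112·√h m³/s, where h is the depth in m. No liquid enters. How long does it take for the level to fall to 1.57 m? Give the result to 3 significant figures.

With no inflow, A dh/dt = −0.0112 √h.
This is separable: 2 d(√h)/dt = −0.0112/A, so √h = √h₀ − (0.0112/(2A)) t.
t = 2A(√h₀ − √h)/0.0112 = 2·3.18·(√5.70 − √1.57)/0.0112
  = 6.3600 × (2.3875 − 1.2530) / 0.0112 = 644.22 s.

644 s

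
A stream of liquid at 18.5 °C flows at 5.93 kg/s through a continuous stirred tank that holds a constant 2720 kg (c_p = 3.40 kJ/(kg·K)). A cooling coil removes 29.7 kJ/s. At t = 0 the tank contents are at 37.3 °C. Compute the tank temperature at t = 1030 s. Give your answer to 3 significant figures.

19.2 °C

Unsteady energy balance on the tank contents: M c_p dT/dt = ṁ c_p (T_in − T) − 29.7.
Rearrange: dT/dt = (T_ss − T)/τ with τ = M/ṁ = 458.68 s and T_ss = T_in − Q̇/(ṁ c_p) = 17.027 °C.
Solution: T(t) = T_ss + (T₀ − T_ss) e^(−t/τ).
T(1030) = 17.027 + (20.273)·e^(−1030/458.68) = 17.027 + (20.273)·0.10587 = 19.173 °C.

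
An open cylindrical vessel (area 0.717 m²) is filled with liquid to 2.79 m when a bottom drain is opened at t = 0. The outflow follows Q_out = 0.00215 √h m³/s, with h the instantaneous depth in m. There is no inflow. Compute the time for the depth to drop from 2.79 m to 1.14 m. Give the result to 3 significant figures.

With no inflow, A dh/dt = −0.00215 √h.
Separate and integrate: 2(√h − √h₀) = −(0.00215/A) t.
t = 2A(√h₀ − √h)/0.00215 = 2·0.717·(√2.79 − √1.14)/0.00215
  = 1.4340 × (1.6703 − 1.0677) / 0.00215 = 401.93 s.

402 s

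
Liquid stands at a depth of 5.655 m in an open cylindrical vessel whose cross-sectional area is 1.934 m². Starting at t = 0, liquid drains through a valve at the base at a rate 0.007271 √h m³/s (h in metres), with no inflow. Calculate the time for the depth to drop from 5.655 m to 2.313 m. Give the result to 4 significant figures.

456.0 s

A dh/dt = −Q_out = −0.007271 √h.
This is separable: 2 d(√h)/dt = −0.007271/A, so √h = √h₀ − (0.007271/(2A)) t.
t = 2A(√h₀ − √h)/0.007271 = 2·1.934·(√5.655 − √2.313)/0.007271
  = 3.86800 × (2.37802 − 1.52086) / 0.007271 = 455.994 s.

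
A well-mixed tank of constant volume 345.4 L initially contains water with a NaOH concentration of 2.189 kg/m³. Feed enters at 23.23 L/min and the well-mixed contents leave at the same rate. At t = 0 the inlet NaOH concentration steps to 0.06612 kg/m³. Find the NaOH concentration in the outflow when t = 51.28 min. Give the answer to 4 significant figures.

0.1336 kg/m³

Accumulation = in − out for the solute gives V dC/dt = Q(C_in − C).
Rewrite as dC/dt + C/τ = C_in/τ, τ = V/Q = 14.8687 min.
Solution: C(t) = C_in + (C₀ − C_in) e^(−t/τ).
C(51.28) = 0.06612 + (2.189 − 0.06612)·e^(−51.28/14.8687) = 0.06612 + (2.12288)·0.0317820 = 0.133589 kg/m³.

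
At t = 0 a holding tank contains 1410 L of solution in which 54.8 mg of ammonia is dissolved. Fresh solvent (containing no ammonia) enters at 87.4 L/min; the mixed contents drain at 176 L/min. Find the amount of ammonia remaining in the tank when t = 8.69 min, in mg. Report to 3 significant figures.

Let m(t) be the amount of ammonia. Volume: V(t) = V₀ + (Q_in − Q_out) t = 1410 − 88.600 t; V(8.69) = 640.07 L.
Species balance (pure solvent in): dm/dt = −Q_out · m/V(t).
Separate: dm/m = −Q_out dt/V(t) ⇒ ln(m/m₀) = −(Q_out/(Q_in−Q_out)) ln(V/V₀).
m = m₀ (V₀/V)^(Q_out/(Q_in−Q_out)) = 54.8 × (1410/640.07)^(-1.9865) = 11.414 mg.

11.4 mg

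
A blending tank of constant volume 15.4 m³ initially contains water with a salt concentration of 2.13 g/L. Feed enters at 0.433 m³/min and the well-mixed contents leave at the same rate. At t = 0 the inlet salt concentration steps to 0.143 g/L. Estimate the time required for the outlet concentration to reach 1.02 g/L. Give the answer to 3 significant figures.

Species balance: V dC/dt = Q(C_in − C) ⇒ τ = V/Q = 35.566 min.
C(t) = C_in + (C₀ − C_in) e^(−t/τ). Set C = 1.02 and solve for t:
e^(−t/τ) = (C − C_in)/(C₀ − C_in) = (1.02 − 0.143)/(2.13 − 0.143) = 0.44137
t = −τ ln(…) = 35.566 × 0.81787 = 29.088 min.

29.1 min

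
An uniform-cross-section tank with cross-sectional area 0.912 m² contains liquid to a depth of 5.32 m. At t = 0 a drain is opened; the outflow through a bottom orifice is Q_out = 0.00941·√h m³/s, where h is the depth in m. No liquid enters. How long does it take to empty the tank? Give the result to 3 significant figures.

447 s

Unsteady balance on liquid volume: A dh/dt = −0.00941 √h.
This is separable: 2 d(√h)/dt = −0.00941/A, so √h = √h₀ − (0.00941/(2A)) t.
Tank is empty when √h = 0: t_empty = 2A√h₀/0.00941.
t_empty = 2·0.912·√5.32/0.00941 = 1.8240·2.3065/0.00941 = 447.09 s.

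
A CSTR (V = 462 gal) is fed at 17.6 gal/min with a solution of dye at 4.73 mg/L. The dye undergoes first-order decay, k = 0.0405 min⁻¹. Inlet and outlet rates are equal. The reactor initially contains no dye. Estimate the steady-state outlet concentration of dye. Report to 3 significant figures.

Species balance: V dC/dt = Q C_in − Q C − k V C.
Steady state (dC/dt = 0): C_ss = Q C_in/(Q + kV) = C_in/(1 + kV/Q).
C_ss = 17.6·4.73/(17.6 + 0.0405·462) = 83.248/36.311 = 2.2926 mg/L.

2.29 mg/L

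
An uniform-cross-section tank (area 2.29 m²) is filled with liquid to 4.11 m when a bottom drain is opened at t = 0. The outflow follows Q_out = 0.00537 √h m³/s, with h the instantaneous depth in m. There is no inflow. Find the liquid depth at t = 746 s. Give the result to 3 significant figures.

1.33 m

A dh/dt = −Q_out = −0.00537 √h.
Separate and integrate: 2(√h − √h₀) = −(0.00537/A) t.
√h = √4.11 − 0.00537·746/(2·2.29) = 2.0273 − 0.87468 = 1.1526.
h = 1.1526² = 1.3286 m.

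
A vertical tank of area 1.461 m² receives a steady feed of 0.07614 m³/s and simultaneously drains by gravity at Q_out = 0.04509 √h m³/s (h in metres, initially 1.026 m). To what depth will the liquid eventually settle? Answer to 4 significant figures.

Level balance: A dh/dt = 0.07614 − 0.04509 √h. Setting dh/dt = 0:
Q_in = 0.04509 √h_ss ⇒ √h_ss = 0.07614/0.04509 = 1.68862.
h_ss = 1.68862² = 2.85145 m. (Since h₀ = 1.026 m < h_ss, the level will rise toward this value.)

2.851 m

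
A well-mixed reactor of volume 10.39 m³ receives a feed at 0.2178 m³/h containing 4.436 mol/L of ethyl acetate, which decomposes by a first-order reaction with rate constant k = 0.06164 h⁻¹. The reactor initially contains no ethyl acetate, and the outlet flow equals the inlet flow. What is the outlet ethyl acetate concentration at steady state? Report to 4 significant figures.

1.126 mol/L

Accumulation = in − out − consumed: V dC/dt = Q C_in − Q C − k V C.
At steady state: 0 = Q C_in − (Q + kV) C_ss, so C_ss = Q C_in/(Q + kV).
C_ss = 0.2178·4.436/(0.2178 + 0.06164·10.39) = 0.966161/0.858240 = 1.12575 mol/L.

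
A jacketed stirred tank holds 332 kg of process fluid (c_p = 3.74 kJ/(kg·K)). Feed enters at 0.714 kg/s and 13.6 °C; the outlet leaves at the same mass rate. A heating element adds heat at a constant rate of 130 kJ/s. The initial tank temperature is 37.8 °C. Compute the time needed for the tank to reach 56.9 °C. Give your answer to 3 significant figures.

M c_p dT/dt = ṁ c_p (T_in − T) + Q̇.
τ = M/ṁ = 464.99 s; T_ss = T_in + Q̇/(ṁ c_p) = 62.283 °C.
T(t) = T_ss + (T₀ − T_ss) e^(−t/τ). Set T = 56.9:
e^(−t/τ) = (56.9 − 62.283)/(37.8 − 62.283) = 0.21985
t = −464.99 · ln(0.21985) = 704.36 s.

704 s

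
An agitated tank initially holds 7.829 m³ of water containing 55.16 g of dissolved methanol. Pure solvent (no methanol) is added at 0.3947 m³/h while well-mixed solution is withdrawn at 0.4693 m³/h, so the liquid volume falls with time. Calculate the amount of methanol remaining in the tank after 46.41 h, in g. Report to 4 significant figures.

Let m(t) be the amount of methanol. Volume: V(t) = V₀ + (Q_in − Q_out) t = 7.829 − 0.0746000 t; V(46.41) = 4.36681 m³.
Species balance (pure solvent in): dm/dt = −Q_out · m/V(t).
dm/m = −Q_out dt/(V₀ − 0.0746000 t); integrating gives ln(m/m₀) = −(Q_out/(Q_in−Q_out)) ln(V/V₀).
m = m₀ (V₀/V)^(Q_out/(Q_in−Q_out)) = 55.16 × (7.829/4.36681)^(-6.29088) = 1.40160 g.

1.402 g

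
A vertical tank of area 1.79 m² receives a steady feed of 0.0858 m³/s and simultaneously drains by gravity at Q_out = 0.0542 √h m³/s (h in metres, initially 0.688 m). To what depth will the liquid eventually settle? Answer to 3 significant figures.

Mass balance (ρ constant): A dh/dt = Q_in − 0.0542 √h. At steady state dh/dt = 0:
Q_in = 0.0542 √h_ss ⇒ √h_ss = 0.0858/0.0542 = 1.5830.
h_ss = 1.5830² = 2.5060 m. (Since h₀ = 0.688 m < h_ss, the level will rise toward this value.)

2.51 m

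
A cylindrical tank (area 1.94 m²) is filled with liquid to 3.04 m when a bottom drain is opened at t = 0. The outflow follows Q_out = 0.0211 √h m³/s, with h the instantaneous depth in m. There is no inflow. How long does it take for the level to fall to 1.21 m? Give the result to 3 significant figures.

Volume balance on the tank: A dh/dt = −0.0211 √h.
This is separable: 2 d(√h)/dt = −0.0211/A, so √h = √h₀ − (0.0211/(2A)) t.
t = 2A(√h₀ − √h)/0.0211 = 2·1.94·(√3.04 − √1.21)/0.0211
  = 3.8800 × (1.7436 − 1.1000) / 0.0211 = 118.34 s.

118 s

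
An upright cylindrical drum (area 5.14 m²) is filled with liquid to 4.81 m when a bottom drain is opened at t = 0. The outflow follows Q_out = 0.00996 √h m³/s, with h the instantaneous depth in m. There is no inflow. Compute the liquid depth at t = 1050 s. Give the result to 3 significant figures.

Volume balance on the tank: A dh/dt = −0.00996 √h.
∫ h^(−1/2) dh = −(0.00996/A) ∫ dt, giving 2√h = 2√h₀ − (0.00996/A) t.
√h = √4.81 − 0.00996·1050/(2·5.14) = 2.1932 − 1.0173 = 1.1759.
h = 1.1759² = 1.3826 m.

1.38 m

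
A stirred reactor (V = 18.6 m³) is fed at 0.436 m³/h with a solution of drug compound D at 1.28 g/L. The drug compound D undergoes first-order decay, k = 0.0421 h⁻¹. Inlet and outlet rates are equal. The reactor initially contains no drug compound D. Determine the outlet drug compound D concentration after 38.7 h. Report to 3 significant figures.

0.422 g/L

Species balance: V dC/dt = Q C_in − Q C − k V C.
This is linear with rate a = Q/V + k = 0.065541 h⁻¹.
C_ss = Q C_in/(Q + kV) = 0.45780 g/L; C(t) = C_ss + (C₀ − C_ss) e^(−a t).
C(38.7) = 0.45780 + (-0.45780)·e^(−0.065541·38.7) = 0.45780 + (-0.45780)·0.079148 = 0.42156 g/L.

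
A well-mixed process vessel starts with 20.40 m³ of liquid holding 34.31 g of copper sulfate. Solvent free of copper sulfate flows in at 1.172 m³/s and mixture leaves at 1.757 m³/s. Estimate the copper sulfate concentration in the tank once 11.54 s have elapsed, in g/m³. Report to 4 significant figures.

Let m(t) be the amount of copper sulfate. Volume: V(t) = V₀ + (Q_in − Q_out) t = 20.40 − 0.585000 t; V(11.54) = 13.6491 m³.
Solute balance: dm/dt = 0 − Q_out C = −Q_out m/V(t).
Separate: dm/m = −Q_out dt/V(t) ⇒ ln(m/m₀) = −(Q_out/(Q_in−Q_out)) ln(V/V₀).
m = m₀ (V₀/V)^(Q_out/(Q_in−Q_out)) = 34.31 × (20.40/13.6491)^(-3.00342) = 10.2623 g.
C = m/V = 10.2623/13.6491 = 0.751868 g/m³.

0.7519 g/m³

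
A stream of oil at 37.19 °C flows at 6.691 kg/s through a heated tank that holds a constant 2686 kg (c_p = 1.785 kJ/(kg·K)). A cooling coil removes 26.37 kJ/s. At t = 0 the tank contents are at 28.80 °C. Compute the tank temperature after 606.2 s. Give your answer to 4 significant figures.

Unsteady energy balance on the tank contents: M c_p dT/dt = ṁ c_p (T_in − T) − 26.37.
τ = M/ṁ = 401.435 s; T_ss = T_in − Q̇/(ṁ c_p) = 37.19 − 26.37/(6.691·1.785) = 34.9821 °C.
Solution: T(t) = T_ss + (T₀ − T_ss) e^(−t/τ).
T(606.2) = 34.9821 + (-6.18209)·e^(−606.2/401.435) = 34.9821 + (-6.18209)·0.220892 = 33.6165 °C.

33.62 °C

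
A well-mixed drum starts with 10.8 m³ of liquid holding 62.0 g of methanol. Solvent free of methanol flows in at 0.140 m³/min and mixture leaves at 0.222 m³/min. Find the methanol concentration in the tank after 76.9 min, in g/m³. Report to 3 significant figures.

1.28 g/m³

Let m(t) be the amount of methanol. Volume: V(t) = V₀ + (Q_in − Q_out) t = 10.8 − 0.082000 t; V(76.9) = 4.4942 m³.
Species balance (pure solvent in): dm/dt = −Q_out · m/V(t).
dm/m = −Q_out dt/(V₀ − 0.082000 t); integrating gives ln(m/m₀) = −(Q_out/(Q_in−Q_out)) ln(V/V₀).
m = m₀ (V₀/V)^(Q_out/(Q_in−Q_out)) = 62.0 × (10.8/4.4942)^(-2.7073) = 5.7746 g.
C = m/V = 5.7746/4.4942 = 1.2849 g/m³.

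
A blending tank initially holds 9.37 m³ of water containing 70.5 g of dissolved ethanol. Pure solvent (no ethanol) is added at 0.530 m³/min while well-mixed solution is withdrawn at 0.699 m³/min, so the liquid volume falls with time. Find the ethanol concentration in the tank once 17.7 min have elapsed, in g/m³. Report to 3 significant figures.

2.25 g/m³

Total volume: dV/dt = Q_in − Q_out = -0.16900 m³/min, so V(t) = 9.37 − 0.16900 t and V(17.7) = 6.3787 m³.
No ethanol enters, so dm/dt = −Q_out · (m/V).
dm/m = −Q_out dt/(V₀ − 0.16900 t); integrating gives ln(m/m₀) = −(Q_out/(Q_in−Q_out)) ln(V/V₀).
m = m₀ (V₀/V)^(Q_out/(Q_in−Q_out)) = 70.5 × (9.37/6.3787)^(-4.1361) = 14.369 g.
C = m/V = 14.369/6.3787 = 2.2527 g/m³.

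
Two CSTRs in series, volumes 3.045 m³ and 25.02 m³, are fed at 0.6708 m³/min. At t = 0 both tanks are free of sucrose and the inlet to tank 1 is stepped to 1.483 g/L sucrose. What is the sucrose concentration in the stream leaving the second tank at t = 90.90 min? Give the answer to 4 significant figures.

1.335 g/L

Time constants: τᵢ = Vᵢ/Q for each well-mixed tank.
τ₁ = 3.045/0.6708 = 4.53936 min; τ₂ = 25.02/0.6708 = 37.2987 min.
Tank 1: C₁ = C_in(1 − e^(−t/τ₁)). Tank 2 (τ₁ ≠ τ₂): C₂ = C_in[1 − (τ₁ e^(−t/τ₁) − τ₂ e^(−t/τ₂))/(τ₁ − τ₂)].
At t = 90.90: e^(−t/τ₁) = 2.01053e-09, e^(−t/τ₂) = 0.0874158.
C₂ = 1.483·[1 − (4.53936·2.01053e-09 − 37.2987·0.0874158)/(-32.7594)] = 1.483·0.900471 = 1.33540 g/L.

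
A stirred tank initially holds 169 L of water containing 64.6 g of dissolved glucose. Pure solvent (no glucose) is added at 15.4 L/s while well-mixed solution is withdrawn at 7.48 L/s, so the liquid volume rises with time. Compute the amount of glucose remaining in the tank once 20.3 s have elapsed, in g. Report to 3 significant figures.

34.4 g

Total volume: dV/dt = Q_in − Q_out = 7.9200 L/s, so V(t) = 169 + 7.9200 t and V(20.3) = 329.78 L.
No glucose enters, so dm/dt = −Q_out · (m/V).
dm/m = −Q_out dt/(V₀ + 7.9200 t); integrating gives ln(m/m₀) = −(Q_out/(Q_in−Q_out)) ln(V/V₀).
m = m₀ (V₀/V)^(Q_out/(Q_in−Q_out)) = 64.6 × (169/329.78)^(0.94444) = 34.358 g.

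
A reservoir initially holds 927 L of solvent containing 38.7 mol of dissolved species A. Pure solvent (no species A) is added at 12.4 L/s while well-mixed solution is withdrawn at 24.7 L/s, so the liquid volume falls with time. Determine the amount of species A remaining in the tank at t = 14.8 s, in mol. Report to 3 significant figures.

Let m(t) be the amount of species A. Volume: V(t) = V₀ + (Q_in − Q_out) t = 927 − 12.300 t; V(14.8) = 744.96 L.
No species A enters, so dm/dt = −Q_out · (m/V).
dm/m = −Q_out dt/(V₀ − 12.300 t); integrating gives ln(m/m₀) = −(Q_out/(Q_in−Q_out)) ln(V/V₀).
m = m₀ (V₀/V)^(Q_out/(Q_in−Q_out)) = 38.7 × (927/744.96)^(-2.0081) = 24.949 mol.

24.9 mol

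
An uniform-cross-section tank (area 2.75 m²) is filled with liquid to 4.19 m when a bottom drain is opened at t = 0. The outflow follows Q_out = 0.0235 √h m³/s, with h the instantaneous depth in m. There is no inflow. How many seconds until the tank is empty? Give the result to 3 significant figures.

Volume balance on the tank: A dh/dt = −0.0235 √h.
∫ h^(−1/2) dh = −(0.0235/A) ∫ dt, giving 2√h = 2√h₀ − (0.0235/A) t.
Tank is empty when √h = 0: t_empty = 2A√h₀/0.0235.
t_empty = 2·2.75·√4.19/0.0235 = 5.5000·2.0469/0.0235 = 479.07 s.

479 s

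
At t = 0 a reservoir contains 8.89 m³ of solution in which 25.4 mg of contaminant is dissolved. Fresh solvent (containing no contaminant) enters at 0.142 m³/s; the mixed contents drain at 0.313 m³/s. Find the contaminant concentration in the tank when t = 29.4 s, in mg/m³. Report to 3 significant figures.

1.43 mg/m³

Total volume: dV/dt = Q_in − Q_out = -0.17100 m³/s, so V(t) = 8.89 − 0.17100 t and V(29.4) = 3.8626 m³.
Species balance (pure solvent in): dm/dt = −Q_out · m/V(t).
dm/m = −Q_out dt/(V₀ − 0.17100 t); integrating gives ln(m/m₀) = −(Q_out/(Q_in−Q_out)) ln(V/V₀).
m = m₀ (V₀/V)^(Q_out/(Q_in−Q_out)) = 25.4 × (8.89/3.8626)^(-1.8304) = 5.5231 mg.
C = m/V = 5.5231/3.8626 = 1.4299 mg/m³.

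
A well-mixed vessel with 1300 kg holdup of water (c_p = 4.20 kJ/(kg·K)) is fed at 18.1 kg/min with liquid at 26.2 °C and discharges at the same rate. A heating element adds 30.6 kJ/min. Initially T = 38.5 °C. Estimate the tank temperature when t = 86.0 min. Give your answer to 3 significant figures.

30.2 °C

M c_p dT/dt = ṁ c_p (T_in − T) + Q̇.
τ = M/ṁ = 71.823 min; T_ss = T_in + Q̇/(ṁ c_p) = 26.2 + 30.6/(18.1·4.20) = 26.603 °C.
Integrating: T(t) = T_ss + (T₀ − T_ss) e^(−t/τ).
T(86.0) = 26.603 + (11.897)·e^(−86.0/71.823) = 26.603 + (11.897)·0.30198 = 30.195 °C.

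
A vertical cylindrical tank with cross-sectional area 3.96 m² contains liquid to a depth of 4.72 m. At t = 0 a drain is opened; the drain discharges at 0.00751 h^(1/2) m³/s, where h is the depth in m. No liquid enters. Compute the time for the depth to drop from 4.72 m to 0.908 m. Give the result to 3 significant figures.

A dh/dt = −Q_out = −0.00751 √h.
Separate and integrate: 2(√h − √h₀) = −(0.00751/A) t.
t = 2A(√h₀ − √h)/0.00751 = 2·3.96·(√4.72 − √0.908)/0.00751
  = 7.9200 × (2.1726 − 0.95289) / 0.00751 = 1286.3 s.

1290 s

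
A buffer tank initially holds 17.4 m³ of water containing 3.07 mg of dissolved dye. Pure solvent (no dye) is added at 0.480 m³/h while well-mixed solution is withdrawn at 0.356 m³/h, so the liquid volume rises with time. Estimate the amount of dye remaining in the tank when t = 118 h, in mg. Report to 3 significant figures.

Let m(t) be the amount of dye. Volume: V(t) = V₀ + (Q_in − Q_out) t = 17.4 + 0.12400 t; V(118) = 32.032 m³.
Solute balance: dm/dt = 0 − Q_out C = −Q_out m/V(t).
dm/m = −Q_out dt/(V₀ + 0.12400 t); integrating gives ln(m/m₀) = −(Q_out/(Q_in−Q_out)) ln(V/V₀).
m = m₀ (V₀/V)^(Q_out/(Q_in−Q_out)) = 3.07 × (17.4/32.032)^(2.8710) = 0.53239 mg.

0.532 mg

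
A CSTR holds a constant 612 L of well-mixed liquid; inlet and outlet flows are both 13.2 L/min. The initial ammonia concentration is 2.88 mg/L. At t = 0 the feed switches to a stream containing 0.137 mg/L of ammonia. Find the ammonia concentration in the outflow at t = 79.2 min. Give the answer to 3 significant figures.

0.634 mg/L

Mass balance on the solute (V constant): V dC/dt = Q(C_in − C).
Time constant τ = V/Q = 612/13.2 = 46.364 min.
This is linear first-order; C(t) = C_in + (C₀ − C_in) e^(−t/τ).
C(79.2) = 0.137 + (2.88 − 0.137)·e^(−79.2/46.364) = 0.137 + (2.7430)·0.18119 = 0.63399 mg/L.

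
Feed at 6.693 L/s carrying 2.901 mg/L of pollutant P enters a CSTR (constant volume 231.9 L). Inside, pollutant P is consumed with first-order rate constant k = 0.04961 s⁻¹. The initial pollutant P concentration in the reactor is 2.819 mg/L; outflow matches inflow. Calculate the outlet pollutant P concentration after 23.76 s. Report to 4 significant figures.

Accumulation = in − out − consumed: V dC/dt = Q C_in − Q C − k V C.
dC/dt = (Q/V) C_in − (Q/V + k) C; effective rate a = Q/V + k = 0.0288616 + 0.04961 = 0.0784716 s⁻¹.
C_ss = Q C_in/(Q + kV) = 1.06698 mg/L; C(t) = C_ss + (C₀ − C_ss) e^(−a t).
C(23.76) = 1.06698 + (1.75202)·e^(−0.0784716·23.76) = 1.06698 + (1.75202)·0.154976 = 1.33850 mg/L.

1.338 mg/L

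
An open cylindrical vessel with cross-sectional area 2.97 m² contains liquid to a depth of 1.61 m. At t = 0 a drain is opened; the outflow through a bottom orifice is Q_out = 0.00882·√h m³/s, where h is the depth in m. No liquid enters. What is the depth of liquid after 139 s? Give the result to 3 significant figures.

1.13 m

With no inflow, A dh/dt = −0.00882 √h.
Separate and integrate: 2(√h − √h₀) = −(0.00882/A) t.
√h = √1.61 − 0.00882·139/(2·2.97) = 1.2689 − 0.20639 = 1.0625.
h = 1.0625² = 1.1288 m.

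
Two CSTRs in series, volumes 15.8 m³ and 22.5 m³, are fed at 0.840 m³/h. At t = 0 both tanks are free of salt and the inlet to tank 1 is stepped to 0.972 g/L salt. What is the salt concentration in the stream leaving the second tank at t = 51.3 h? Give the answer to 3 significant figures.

Species balance on tank i: dCᵢ/dt = (Cᵢ₋₁ − Cᵢ)/τᵢ with τᵢ = Vᵢ/Q.
τ₁ = 15.8/0.840 = 18.810 h; τ₂ = 22.5/0.840 = 26.786 h.
Solving the cascade with C₁(0)=C₂(0)=0 gives C₂(t) = C_in[1 − (τ₁ e^(−t/τ₁) − τ₂ e^(−t/τ₂))/(τ₁ − τ₂)].
At t = 51.3: e^(−t/τ₁) = 0.065393, e^(−t/τ₂) = 0.14731.
C₂ = 0.972·[1 − (18.810·0.065393 − 26.786·0.14731)/(-7.9762)] = 0.972·0.65950 = 0.64104 g/L.

0.641 g/L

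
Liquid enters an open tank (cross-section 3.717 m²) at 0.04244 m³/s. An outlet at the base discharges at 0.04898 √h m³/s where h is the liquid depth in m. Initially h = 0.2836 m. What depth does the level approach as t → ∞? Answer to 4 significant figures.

Level balance: A dh/dt = 0.04244 − 0.04898 √h. Setting dh/dt = 0:
Q_in = 0.04898 √h_ss ⇒ √h_ss = 0.04244/0.04898 = 0.866476.
h_ss = 0.866476² = 0.750781 m. (Since h₀ = 0.2836 m < h_ss, the level will rise toward this value.)

0.7508 m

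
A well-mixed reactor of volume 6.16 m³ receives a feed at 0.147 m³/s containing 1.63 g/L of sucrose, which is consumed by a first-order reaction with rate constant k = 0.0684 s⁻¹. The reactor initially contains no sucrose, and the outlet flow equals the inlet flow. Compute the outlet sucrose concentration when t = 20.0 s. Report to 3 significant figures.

Accumulation = in − out − consumed: V dC/dt = Q C_in − Q C − k V C.
dC/dt = (Q/V) C_in − (Q/V + k) C; effective rate a = Q/V + k = 0.023864 + 0.0684 = 0.092264 s⁻¹.
C_ss = Q C_in/(Q + kV) = 0.42159 g/L; C(t) = C_ss + (C₀ − C_ss) e^(−a t).
C(20.0) = 0.42159 + (-0.42159)·e^(−0.092264·20.0) = 0.42159 + (-0.42159)·0.15798 = 0.35499 g/L.

0.355 g/L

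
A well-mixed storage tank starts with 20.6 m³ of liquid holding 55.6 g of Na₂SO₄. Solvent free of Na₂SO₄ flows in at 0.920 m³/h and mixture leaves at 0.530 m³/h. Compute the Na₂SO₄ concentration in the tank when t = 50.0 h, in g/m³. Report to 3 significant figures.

Total volume: dV/dt = Q_in − Q_out = 0.39000 m³/h, so V(t) = 20.6 + 0.39000 t and V(50.0) = 40.100 m³.
No Na₂SO₄ enters, so dm/dt = −Q_out · (m/V).
dm/m = −Q_out dt/(V₀ + 0.39000 t); integrating gives ln(m/m₀) = −(Q_out/(Q_in−Q_out)) ln(V/V₀).
m = m₀ (V₀/V)^(Q_out/(Q_in−Q_out)) = 55.6 × (20.6/40.100)^(1.3590) = 22.488 g.
C = m/V = 22.488/40.100 = 0.56080 g/m³.

0.561 g/m³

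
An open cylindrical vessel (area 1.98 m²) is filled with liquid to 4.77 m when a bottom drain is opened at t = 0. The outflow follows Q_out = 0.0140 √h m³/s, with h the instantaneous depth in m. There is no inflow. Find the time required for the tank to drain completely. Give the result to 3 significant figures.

618 s

Unsteady balance on liquid volume: A dh/dt = −0.0140 √h.
Separate and integrate: 2(√h − √h₀) = −(0.0140/A) t.
Set h = 0: 2√h₀ = (0.0140/A) t_empty ⇒ t_empty = 2A√h₀/0.0140.
t_empty = 2·1.98·√4.77/0.0140 = 3.9600·2.1840/0.0140 = 617.77 s.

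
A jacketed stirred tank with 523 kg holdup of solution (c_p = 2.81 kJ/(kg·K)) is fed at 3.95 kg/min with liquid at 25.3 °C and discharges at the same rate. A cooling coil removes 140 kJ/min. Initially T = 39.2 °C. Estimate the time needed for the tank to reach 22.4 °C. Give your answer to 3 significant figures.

First-law balance (no shaft work): M c_p dT/dt = ṁ c_p (T_in − T) − 140.
τ = M/ṁ = 132.41 min; T_ss = T_in − Q̇/(ṁ c_p) = 12.687 °C.
T(t) = T_ss + (T₀ − T_ss) e^(−t/τ). Set T = 22.4:
e^(−t/τ) = (22.4 − 12.687)/(39.2 − 12.687) = 0.36635
t = −132.41 · ln(0.36635) = 132.96 min.

133 min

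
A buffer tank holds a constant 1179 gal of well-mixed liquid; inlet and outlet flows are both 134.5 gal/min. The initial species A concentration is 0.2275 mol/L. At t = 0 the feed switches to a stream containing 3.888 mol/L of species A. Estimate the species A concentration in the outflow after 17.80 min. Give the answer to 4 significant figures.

3.408 mol/L

Transient balance on the dissolved component: V dC/dt = Q(C_in − C).
Time constant τ = V/Q = 1179/134.5 = 8.76580 min.
C approaches C_in exponentially: C(t) = C_in + (C₀ − C_in) e^(−t/τ).
C(17.80) = 3.888 + (0.2275 − 3.888)·e^(−17.80/8.76580) = 3.888 + (-3.66050)·0.131254 = 3.40754 mol/L.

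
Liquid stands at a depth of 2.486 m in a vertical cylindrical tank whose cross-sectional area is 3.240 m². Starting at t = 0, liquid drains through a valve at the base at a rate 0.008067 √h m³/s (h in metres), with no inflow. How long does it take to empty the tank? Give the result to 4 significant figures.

Mass balance (ρ constant): A dh/dt = −0.008067 √h.
∫ h^(−1/2) dh = −(0.008067/A) ∫ dt, giving 2√h = 2√h₀ − (0.008067/A) t.
Set h = 0: 2√h₀ = (0.008067/A) t_empty ⇒ t_empty = 2A√h₀/0.008067.
t_empty = 2·3.240·√2.486/0.008067 = 6.48000·1.57671/0.008067 = 1266.52 s.

1267 s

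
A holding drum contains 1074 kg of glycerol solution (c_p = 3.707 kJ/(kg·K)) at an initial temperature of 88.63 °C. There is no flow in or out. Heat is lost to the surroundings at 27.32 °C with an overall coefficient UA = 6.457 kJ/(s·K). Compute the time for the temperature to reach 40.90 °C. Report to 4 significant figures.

929.4 s

M c_p dT/dt = −UA(T − T_amb).
τ = M c_p/UA = 616.589 s; T_ss = T_amb = 27.3200 °C.
T(t) = T_ss + (T₀ − T_ss)e^(−t/τ); set T = 40.90:
t = −τ ln[(T − T_ss)/(T₀ − T_ss)] = −616.589 · ln(0.221497) = 929.413 s.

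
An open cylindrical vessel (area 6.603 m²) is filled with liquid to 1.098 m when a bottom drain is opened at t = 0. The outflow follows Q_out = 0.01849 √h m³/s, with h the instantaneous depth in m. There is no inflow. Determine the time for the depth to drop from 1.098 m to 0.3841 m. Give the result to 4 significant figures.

305.8 s

With no inflow, A dh/dt = −0.01849 √h.
∫ h^(−1/2) dh = −(0.01849/A) ∫ dt, giving 2√h = 2√h₀ − (0.01849/A) t.
t = 2A(√h₀ − √h)/0.01849 = 2·6.603·(√1.098 − √0.3841)/0.01849
  = 13.2060 × (1.04785 − 0.619758) / 0.01849 = 305.757 s.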